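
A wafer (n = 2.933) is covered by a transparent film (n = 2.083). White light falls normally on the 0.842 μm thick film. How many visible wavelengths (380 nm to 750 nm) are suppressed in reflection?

Top surface (1.0 → 2.083): reflection off a higher-index medium gives a half-wave phase shift.
Ray reflecting at the bottom interface goes from n = 2.083 toward n = 2.933: a half-wave phase shift.
Zero or two π shifts → no net half-wave offset.
So the condition for destructive reflection is 2 n t = (m + ½) λ.
λ = 2 n t / (m + ½) = 3508 / (m + ½) nm.
m=4: 780 nm (IR); m=5: 638 nm (visible); m=6: 540 nm (visible); m=7: 468 nm (visible); m=8: 413 nm (visible); m=9: 369 nm (UV).

4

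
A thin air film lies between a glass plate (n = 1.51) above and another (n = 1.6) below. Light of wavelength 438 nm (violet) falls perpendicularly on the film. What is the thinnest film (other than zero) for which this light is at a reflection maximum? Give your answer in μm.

0.110 μm

At the upper boundary (n = 1.51 to n = 1.0) the reflected ray undergoes no phase shift.
Bottom surface (1.0 → 1.6): reflection off a higher-index medium gives a half-wave phase shift.
Exactly one π shift → a net half-wave offset.
For maximum reflection here: 2 n t = (m + ½) λ.
Minimum at m = 0: t = λ / (4 n) = 438 / (4 × 1.0) = 110 nm.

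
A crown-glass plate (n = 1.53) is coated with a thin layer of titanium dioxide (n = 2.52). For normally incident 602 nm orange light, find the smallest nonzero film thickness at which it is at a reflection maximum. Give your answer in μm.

0.0597 μm

Top surface (1.0 → 2.52): reflection off a higher-index medium gives a half-wave phase shift.
Bottom surface (2.52 → 1.53): reflection off a lower-index medium gives no phase shift.
Exactly one π shift → a net half-wave offset.
With one net inversion, constructive interference in reflection requires 2 n t = (m + ½) λ.
Minimum at m = 0: t = λ / (4 n) = 602 / (4 × 2.52) = 59.7 nm.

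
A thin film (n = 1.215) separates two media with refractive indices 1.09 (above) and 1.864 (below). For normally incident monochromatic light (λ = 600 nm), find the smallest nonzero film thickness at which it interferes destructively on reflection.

123 nm

Top surface (1.09 → 1.215): reflection off a higher-index medium gives a half-wave phase shift.
Bottom surface (1.215 → 1.864): reflection off a higher-index medium gives a half-wave phase shift.
Zero or two π shifts → no net half-wave offset.
So the condition for destructive reflection is 2 n t = (m + ½) λ.
Minimum at m = 0: t = λ / (4 n) = 600 / (4 × 1.215) = 123 nm.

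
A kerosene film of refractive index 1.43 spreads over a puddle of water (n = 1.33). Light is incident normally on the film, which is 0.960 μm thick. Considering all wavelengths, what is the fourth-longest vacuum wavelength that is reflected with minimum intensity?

686 nm

Top surface (1.0 → 1.43): reflection off a higher-index medium gives a half-wave phase shift.
Ray reflecting at the bottom interface goes from n = 1.43 toward n = 1.33: no phase shift.
Exactly one π shift → a net half-wave offset.
With one net inversion, destructive interference in reflection requires 2 n t = m λ.
λ = 2 n t / m. The fourth-longest wavelength is m = 4: λ = 2 × 1.43 × 960 / 4.00 = 686 nm.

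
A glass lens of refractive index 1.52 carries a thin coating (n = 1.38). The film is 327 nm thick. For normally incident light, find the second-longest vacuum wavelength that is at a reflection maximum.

451 nm

Ray reflecting at the top interface goes from n = 1.0 toward n = 1.38: a half-wave phase shift.
Ray reflecting at the bottom interface goes from n = 1.38 toward n = 1.52: a half-wave phase shift.
Net: no relative phase inversion (both shifts match).
For strong reflection here: 2 n t = m λ.
λ = 2 n t / m. The second-longest wavelength is m = 2: λ = 2 × 1.38 × 327 / 2.00 = 451 nm.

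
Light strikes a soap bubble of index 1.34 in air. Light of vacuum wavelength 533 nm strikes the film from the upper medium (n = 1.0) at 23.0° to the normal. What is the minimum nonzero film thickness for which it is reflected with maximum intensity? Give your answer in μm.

Ray reflecting at the top interface goes from n = 1.0 toward n = 1.34: a half-wave phase shift.
At the lower boundary (n = 1.34 to n = 1.0) the reflected ray undergoes no phase shift.
Net: one phase inversion between the two reflected rays.
For strong reflection here: 2 n t cos θ_r = (m + ½) λ.
Snell's law: 1.0 sin 23.0° = 1.34 sin θ_r → sin θ_r = 0.292, cos θ_r = 0.957.
Minimum at m = 0: t = λ / (4 n cos θ_r) = 533 / (4 × 1.34 × 0.957) = 104 nm.

0.104 μm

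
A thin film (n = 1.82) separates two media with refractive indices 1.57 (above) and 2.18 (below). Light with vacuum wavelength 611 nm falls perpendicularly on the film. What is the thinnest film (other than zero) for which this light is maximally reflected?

168 nm

Top surface (1.57 → 1.82): reflection off a higher-index medium gives a half-wave phase shift.
At the lower boundary (n = 1.82 to n = 2.18) the reflected ray undergoes a half-wave phase shift.
Zero or two π shifts → no net half-wave offset.
With no net inversion, constructive interference in reflection requires 2 n t = m λ.
Minimum nonzero at m = 1: t = λ / (2 n) = 611 / (2 × 1.82) = 168 nm.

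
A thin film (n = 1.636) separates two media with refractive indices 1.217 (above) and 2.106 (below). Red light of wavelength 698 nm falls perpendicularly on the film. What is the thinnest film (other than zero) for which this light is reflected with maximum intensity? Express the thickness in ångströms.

Top surface (1.217 → 1.636): reflection off a higher-index medium gives a half-wave phase shift.
Ray reflecting at the bottom interface goes from n = 1.636 toward n = 2.106: a half-wave phase shift.
Net: no relative phase inversion (both shifts match).
So the condition for constructive reflection is 2 n t = m λ.
Minimum nonzero at m = 1: t = λ / (2 n) = 698 / (2 × 1.636) = 213 nm.

2133 Å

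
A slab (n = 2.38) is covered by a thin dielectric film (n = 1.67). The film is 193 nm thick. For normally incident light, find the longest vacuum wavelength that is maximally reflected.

645 nm

Ray reflecting at the top interface goes from n = 1.0 toward n = 1.67: a half-wave phase shift.
Ray reflecting at the bottom interface goes from n = 1.67 toward n = 2.38: a half-wave phase shift.
The two reflections carry the same phase change, so no net offset.
For strong reflection here: 2 n t = m λ.
λ = 2 n t / m. The longest wavelength is m = 1: λ = 2 × 1.67 × 193 / 1.00 = 645 nm.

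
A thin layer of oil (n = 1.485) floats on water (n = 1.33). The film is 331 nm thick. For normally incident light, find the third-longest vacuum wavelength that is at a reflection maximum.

At the upper boundary (n = 1.0 to n = 1.485) the reflected ray undergoes a half-wave phase shift.
Bottom surface (1.485 → 1.33): reflection off a lower-index medium gives no phase shift.
Exactly one π shift → a net half-wave offset.
So the condition for constructive reflection is 2 n t = (m + ½) λ.
λ = 2 n t / (m + ½). The third-longest wavelength is m = 2: λ = 2 × 1.485 × 331 / 2.50 = 393 nm.

393 nm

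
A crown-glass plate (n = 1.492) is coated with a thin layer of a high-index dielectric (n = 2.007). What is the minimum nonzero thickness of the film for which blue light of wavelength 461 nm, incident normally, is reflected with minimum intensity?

115 nm

At the upper boundary (n = 1.0 to n = 2.007) the reflected ray undergoes a half-wave phase shift.
Ray reflecting at the bottom interface goes from n = 2.007 toward n = 1.492: no phase shift.
Exactly one π shift → a net half-wave offset.
So the condition for destructive reflection is 2 n t = m λ.
Minimum nonzero at m = 1: t = λ / (2 n) = 461 / (2 × 2.007) = 115 nm.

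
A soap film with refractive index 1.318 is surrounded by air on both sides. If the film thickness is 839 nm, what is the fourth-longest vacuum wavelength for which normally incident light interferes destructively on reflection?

553 nm

Ray reflecting at the top interface goes from n = 1.0 toward n = 1.318: a half-wave phase shift.
Bottom surface (1.318 → 1.0): reflection off a lower-index medium gives no phase shift.
Net: one phase inversion between the two reflected rays.
For weak reflection here: 2 n t = m λ.
λ = 2 n t / m. The fourth-longest wavelength is m = 4: λ = 2 × 1.318 × 839 / 4.00 = 553 nm.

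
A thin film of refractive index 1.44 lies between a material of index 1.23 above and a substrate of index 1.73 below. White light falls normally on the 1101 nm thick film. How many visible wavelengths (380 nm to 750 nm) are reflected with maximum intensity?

4

At the upper boundary (n = 1.23 to n = 1.44) the reflected ray undergoes a half-wave phase shift.
Ray reflecting at the bottom interface goes from n = 1.44 toward n = 1.73: a half-wave phase shift.
Net: no relative phase inversion (both shifts match).
With no net inversion, constructive interference in reflection requires 2 n t = m λ.
λ = 2 n t / m = 3171 / m nm.
m=4: 793 nm (IR); m=5: 634 nm (visible); m=6: 528 nm (visible); m=7: 453 nm (visible); m=8: 396 nm (visible); m=9: 352 nm (UV).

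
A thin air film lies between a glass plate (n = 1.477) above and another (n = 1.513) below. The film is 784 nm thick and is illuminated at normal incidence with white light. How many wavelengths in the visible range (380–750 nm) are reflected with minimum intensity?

At the upper boundary (n = 1.477 to n = 1.0) the reflected ray undergoes no phase shift.
At the lower boundary (n = 1.0 to n = 1.513) the reflected ray undergoes a half-wave phase shift.
The two reflections differ by half a wavelength.
With one net inversion, destructive interference in reflection requires 2 n t = m λ.
λ = 2 n t / m = 1568 / m nm.
m=2: 784 nm (IR); m=3: 523 nm (visible); m=4: 392 nm (visible); m=5: 314 nm (UV).

2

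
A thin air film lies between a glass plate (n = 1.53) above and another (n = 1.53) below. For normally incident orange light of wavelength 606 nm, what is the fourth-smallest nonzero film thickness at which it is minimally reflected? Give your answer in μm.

1.21 μm

At the upper boundary (n = 1.53 to n = 1.0) the reflected ray undergoes no phase shift.
Ray reflecting at the bottom interface goes from n = 1.0 toward n = 1.53: a half-wave phase shift.
Exactly one π shift → a net half-wave offset.
For dark reflection here: 2 n t = m λ.
The fourth-smallest nonzero thickness corresponds to m = 4: t = m λ / (2 n) = 4.00 × 606 / (2 × 1.0) = 1212 nm.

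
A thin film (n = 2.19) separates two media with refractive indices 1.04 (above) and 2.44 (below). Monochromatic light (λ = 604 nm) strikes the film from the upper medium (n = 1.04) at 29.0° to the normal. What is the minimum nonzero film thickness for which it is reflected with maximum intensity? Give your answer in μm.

Ray reflecting at the top interface goes from n = 1.04 toward n = 2.19: a half-wave phase shift.
At the lower boundary (n = 2.19 to n = 2.44) the reflected ray undergoes a half-wave phase shift.
Zero or two π shifts → no net half-wave offset.
With no net inversion, constructive interference in reflection requires 2 n t cos θ_r = m λ.
Snell's law: 1.04 sin 29.0° = 2.19 sin θ_r → sin θ_r = 0.230, cos θ_r = 0.973.
Minimum nonzero at m = 1: t = λ / (2 n cos θ_r) = 604 / (2 × 2.19 × 0.973) = 142 nm.

0.142 μm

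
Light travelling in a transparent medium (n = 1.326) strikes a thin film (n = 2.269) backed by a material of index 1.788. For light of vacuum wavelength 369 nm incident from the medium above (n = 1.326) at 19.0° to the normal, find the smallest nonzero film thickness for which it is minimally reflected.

82.8 nm

Top surface (1.326 → 2.269): reflection off a higher-index medium gives a half-wave phase shift.
Bottom surface (2.269 → 1.788): reflection off a lower-index medium gives no phase shift.
Net: one phase inversion between the two reflected rays.
So the condition for destructive reflection is 2 n t cos θ_r = m λ.
Snell's law: 1.326 sin 19.0° = 2.269 sin θ_r → sin θ_r = 0.190, cos θ_r = 0.982.
Minimum nonzero at m = 1: t = λ / (2 n cos θ_r) = 369 / (2 × 2.269 × 0.982) = 82.8 nm.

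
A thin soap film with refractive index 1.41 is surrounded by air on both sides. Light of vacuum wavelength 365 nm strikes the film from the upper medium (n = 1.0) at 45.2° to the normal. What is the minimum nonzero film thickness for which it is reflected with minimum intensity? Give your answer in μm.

Ray reflecting at the top interface goes from n = 1.0 toward n = 1.41: a half-wave phase shift.
Ray reflecting at the bottom interface goes from n = 1.41 toward n = 1.0: no phase shift.
The two reflections differ by half a wavelength.
With one net inversion, destructive interference in reflection requires 2 n t cos θ_r = m λ.
Snell's law: 1.0 sin 45.2° = 1.41 sin θ_r → sin θ_r = 0.503, cos θ_r = 0.864.
Minimum nonzero at m = 1: t = λ / (2 n cos θ_r) = 365 / (2 × 1.41 × 0.864) = 150 nm.

0.150 μm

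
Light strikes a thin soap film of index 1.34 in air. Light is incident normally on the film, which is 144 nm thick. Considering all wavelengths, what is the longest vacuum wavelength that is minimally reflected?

At the upper boundary (n = 1.0 to n = 1.34) the reflected ray undergoes a half-wave phase shift.
Bottom surface (1.34 → 1.0): reflection off a lower-index medium gives no phase shift.
Exactly one π shift → a net half-wave offset.
For weak reflection here: 2 n t = m λ.
λ = 2 n t / m. The longest wavelength is m = 1: λ = 2 × 1.34 × 144 / 1.00 = 386 nm.

386 nm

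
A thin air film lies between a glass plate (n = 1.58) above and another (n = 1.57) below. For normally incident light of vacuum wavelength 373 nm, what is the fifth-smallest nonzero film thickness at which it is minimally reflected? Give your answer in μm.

Top surface (1.58 → 1.0): reflection off a lower-index medium gives no phase shift.
At the lower boundary (n = 1.0 to n = 1.57) the reflected ray undergoes a half-wave phase shift.
Net: one phase inversion between the two reflected rays.
With one net inversion, destructive interference in reflection requires 2 n t = m λ.
The fifth-smallest nonzero thickness corresponds to m = 5: t = m λ / (2 n) = 5.00 × 373 / (2 × 1.0) = 933 nm.

0.933 μm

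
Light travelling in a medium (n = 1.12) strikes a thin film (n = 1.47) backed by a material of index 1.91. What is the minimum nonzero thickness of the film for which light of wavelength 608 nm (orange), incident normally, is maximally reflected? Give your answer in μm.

0.207 μm

Ray reflecting at the top interface goes from n = 1.12 toward n = 1.47: a half-wave phase shift.
Ray reflecting at the bottom interface goes from n = 1.47 toward n = 1.91: a half-wave phase shift.
The two reflections carry the same phase change, so no net offset.
With no net inversion, constructive interference in reflection requires 2 n t = m λ.
Minimum nonzero at m = 1: t = λ / (2 n) = 608 / (2 × 1.47) = 207 nm.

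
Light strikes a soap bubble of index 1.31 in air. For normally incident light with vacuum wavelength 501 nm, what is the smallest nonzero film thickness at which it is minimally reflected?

Ray reflecting at the top interface goes from n = 1.0 toward n = 1.31: a half-wave phase shift.
Ray reflecting at the bottom interface goes from n = 1.31 toward n = 1.0: no phase shift.
Exactly one π shift → a net half-wave offset.
For weak reflection here: 2 n t = m λ.
The smallest nonzero thickness corresponds to m = 1: t = m λ / (2 n) = 1.00 × 501 / (2 × 1.31) = 191 nm.

191 nm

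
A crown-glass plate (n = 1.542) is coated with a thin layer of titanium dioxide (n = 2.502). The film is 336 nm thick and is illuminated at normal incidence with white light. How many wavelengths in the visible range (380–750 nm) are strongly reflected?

2

Ray reflecting at the top interface goes from n = 1.0 toward n = 2.502: a half-wave phase shift.
Bottom surface (2.502 → 1.542): reflection off a lower-index medium gives no phase shift.
The two reflections differ by half a wavelength.
For strong reflection here: 2 n t = (m + ½) λ.
λ = 2 n t / (m + ½) = 1681 / (m + ½) nm.
m=1: 1121 nm (IR); m=2: 673 nm (visible); m=3: 480 nm (visible); m=4: 374 nm (UV).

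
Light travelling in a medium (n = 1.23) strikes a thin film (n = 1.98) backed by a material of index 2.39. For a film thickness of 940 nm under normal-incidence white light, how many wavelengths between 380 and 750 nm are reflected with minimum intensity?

5

At the upper boundary (n = 1.23 to n = 1.98) the reflected ray undergoes a half-wave phase shift.
At the lower boundary (n = 1.98 to n = 2.39) the reflected ray undergoes a half-wave phase shift.
The two reflections carry the same phase change, so no net offset.
For dark reflection here: 2 n t = (m + ½) λ.
λ = 2 n t / (m + ½) = 3722 / (m + ½) nm.
m=4: 827 nm (IR); m=5: 677 nm (visible); m=6: 573 nm (visible); m=7: 496 nm (visible); m=8: 438 nm (visible); m=9: 392 nm (visible); m=10: 355 nm (UV).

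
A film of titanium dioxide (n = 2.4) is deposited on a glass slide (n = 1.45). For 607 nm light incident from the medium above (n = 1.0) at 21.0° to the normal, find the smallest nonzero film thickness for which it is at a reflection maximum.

At the upper boundary (n = 1.0 to n = 2.4) the reflected ray undergoes a half-wave phase shift.
Ray reflecting at the bottom interface goes from n = 2.4 toward n = 1.45: no phase shift.
Net: one phase inversion between the two reflected rays.
With one net inversion, constructive interference in reflection requires 2 n t cos θ_r = (m + ½) λ.
Snell's law: 1.0 sin 21.0° = 2.4 sin θ_r → sin θ_r = 0.149, cos θ_r = 0.989.
Minimum at m = 0: t = λ / (4 n cos θ_r) = 607 / (4 × 2.4 × 0.989) = 63.9 nm.

63.9 nm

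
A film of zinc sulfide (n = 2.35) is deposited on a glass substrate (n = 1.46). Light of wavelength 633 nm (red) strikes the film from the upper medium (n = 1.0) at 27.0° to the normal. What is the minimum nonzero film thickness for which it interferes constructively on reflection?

68.6 nm

At the upper boundary (n = 1.0 to n = 2.35) the reflected ray undergoes a half-wave phase shift.
Ray reflecting at the bottom interface goes from n = 2.35 toward n = 1.46: no phase shift.
Net: one phase inversion between the two reflected rays.
So the condition for constructive reflection is 2 n t cos θ_r = (m + ½) λ.
Snell's law: 1.0 sin 27.0° = 2.35 sin θ_r → sin θ_r = 0.193, cos θ_r = 0.981.
Minimum at m = 0: t = λ / (4 n cos θ_r) = 633 / (4 × 2.35 × 0.981) = 68.6 nm.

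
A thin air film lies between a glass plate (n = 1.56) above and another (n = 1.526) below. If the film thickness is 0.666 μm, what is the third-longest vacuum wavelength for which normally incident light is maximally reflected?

533 nm

Ray reflecting at the top interface goes from n = 1.56 toward n = 1.0: no phase shift.
Ray reflecting at the bottom interface goes from n = 1.0 toward n = 1.526: a half-wave phase shift.
Net: one phase inversion between the two reflected rays.
For strong reflection here: 2 n t = (m + ½) λ.
λ = 2 n t / (m + ½). The third-longest wavelength is m = 2: λ = 2 × 1.0 × 666 / 2.50 = 533 nm.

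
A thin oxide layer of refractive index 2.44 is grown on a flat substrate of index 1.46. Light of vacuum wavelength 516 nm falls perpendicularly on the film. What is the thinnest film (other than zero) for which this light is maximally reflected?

At the upper boundary (n = 1.0 to n = 2.44) the reflected ray undergoes a half-wave phase shift.
At the lower boundary (n = 2.44 to n = 1.46) the reflected ray undergoes no phase shift.
Exactly one π shift → a net half-wave offset.
So the condition for constructive reflection is 2 n t = (m + ½) λ.
Minimum at m = 0: t = λ / (4 n) = 516 / (4 × 2.44) = 52.9 nm.

52.9 nm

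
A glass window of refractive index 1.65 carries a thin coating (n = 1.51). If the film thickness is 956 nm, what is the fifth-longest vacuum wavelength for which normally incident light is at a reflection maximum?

577 nm

At the upper boundary (n = 1.0 to n = 1.51) the reflected ray undergoes a half-wave phase shift.
Ray reflecting at the bottom interface goes from n = 1.51 toward n = 1.65: a half-wave phase shift.
Zero or two π shifts → no net half-wave offset.
With no net inversion, constructive interference in reflection requires 2 n t = m λ.
λ = 2 n t / m. The fifth-longest wavelength is m = 5: λ = 2 × 1.51 × 956 / 5.00 = 577 nm.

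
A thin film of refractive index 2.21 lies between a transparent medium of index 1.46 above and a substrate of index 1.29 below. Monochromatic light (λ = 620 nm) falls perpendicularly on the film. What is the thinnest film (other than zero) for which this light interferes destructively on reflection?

At the upper boundary (n = 1.46 to n = 2.21) the reflected ray undergoes a half-wave phase shift.
At the lower boundary (n = 2.21 to n = 1.29) the reflected ray undergoes no phase shift.
Exactly one π shift → a net half-wave offset.
For dark reflection here: 2 n t = m λ.
Minimum nonzero at m = 1: t = λ / (2 n) = 620 / (2 × 2.21) = 140 nm.

140 nm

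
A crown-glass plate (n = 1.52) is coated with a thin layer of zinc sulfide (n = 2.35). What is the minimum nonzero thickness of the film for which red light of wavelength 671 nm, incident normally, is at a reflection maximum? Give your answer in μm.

0.0714 μm

Ray reflecting at the top interface goes from n = 1.0 toward n = 2.35: a half-wave phase shift.
Ray reflecting at the bottom interface goes from n = 2.35 toward n = 1.52: no phase shift.
Net: one phase inversion between the two reflected rays.
So the condition for constructive reflection is 2 n t = (m + ½) λ.
Minimum at m = 0: t = λ / (4 n) = 671 / (4 × 2.35) = 71.4 nm.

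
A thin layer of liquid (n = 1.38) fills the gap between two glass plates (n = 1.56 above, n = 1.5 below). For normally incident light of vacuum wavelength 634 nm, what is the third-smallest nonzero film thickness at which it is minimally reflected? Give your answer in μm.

Ray reflecting at the top interface goes from n = 1.56 toward n = 1.38: no phase shift.
Bottom surface (1.38 → 1.5): reflection off a higher-index medium gives a half-wave phase shift.
Exactly one π shift → a net half-wave offset.
So the condition for destructive reflection is 2 n t = m λ.
The third-smallest nonzero thickness corresponds to m = 3: t = m λ / (2 n) = 3.00 × 634 / (2 × 1.38) = 689 nm.

0.689 μm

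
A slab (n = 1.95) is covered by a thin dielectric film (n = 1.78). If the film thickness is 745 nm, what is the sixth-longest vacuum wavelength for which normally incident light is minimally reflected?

482 nm

Ray reflecting at the top interface goes from n = 1.0 toward n = 1.78: a half-wave phase shift.
Ray reflecting at the bottom interface goes from n = 1.78 toward n = 1.95: a half-wave phase shift.
Net: no relative phase inversion (both shifts match).
So the condition for destructive reflection is 2 n t = (m + ½) λ.
λ = 2 n t / (m + ½). The sixth-longest wavelength is m = 5: λ = 2 × 1.78 × 745 / 5.50 = 482 nm.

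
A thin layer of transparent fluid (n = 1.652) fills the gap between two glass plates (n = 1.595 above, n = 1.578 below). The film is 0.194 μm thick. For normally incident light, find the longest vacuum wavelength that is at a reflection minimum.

At the upper boundary (n = 1.595 to n = 1.652) the reflected ray undergoes a half-wave phase shift.
Bottom surface (1.652 → 1.578): reflection off a lower-index medium gives no phase shift.
Exactly one π shift → a net half-wave offset.
For dark reflection here: 2 n t = m λ.
λ = 2 n t / m. The longest wavelength is m = 1: λ = 2 × 1.652 × 194 / 1.00 = 641 nm.

641 nm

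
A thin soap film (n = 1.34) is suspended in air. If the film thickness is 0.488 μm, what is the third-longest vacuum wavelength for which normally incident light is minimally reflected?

436 nm

Top surface (1.0 → 1.34): reflection off a higher-index medium gives a half-wave phase shift.
Ray reflecting at the bottom interface goes from n = 1.34 toward n = 1.0: no phase shift.
Net: one phase inversion between the two reflected rays.
So the condition for destructive reflection is 2 n t = m λ.
λ = 2 n t / m. The third-longest wavelength is m = 3: λ = 2 × 1.34 × 488 / 3.00 = 436 nm.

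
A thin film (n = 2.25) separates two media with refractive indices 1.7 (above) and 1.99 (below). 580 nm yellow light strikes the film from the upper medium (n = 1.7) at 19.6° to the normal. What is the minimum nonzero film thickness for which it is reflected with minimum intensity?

133 nm

At the upper boundary (n = 1.7 to n = 2.25) the reflected ray undergoes a half-wave phase shift.
At the lower boundary (n = 2.25 to n = 1.99) the reflected ray undergoes no phase shift.
The two reflections differ by half a wavelength.
With one net inversion, destructive interference in reflection requires 2 n t cos θ_r = m λ.
Snell's law: 1.7 sin 19.6° = 2.25 sin θ_r → sin θ_r = 0.253, cos θ_r = 0.967.
Minimum nonzero at m = 1: t = λ / (2 n cos θ_r) = 580 / (2 × 2.25 × 0.967) = 133 nm.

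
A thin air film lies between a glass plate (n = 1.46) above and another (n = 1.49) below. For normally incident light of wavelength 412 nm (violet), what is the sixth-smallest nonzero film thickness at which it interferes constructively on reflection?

Top surface (1.46 → 1.0): reflection off a lower-index medium gives no phase shift.
Ray reflecting at the bottom interface goes from n = 1.0 toward n = 1.49: a half-wave phase shift.
The two reflections differ by half a wavelength.
So the condition for constructive reflection is 2 n t = (m + ½) λ.
The sixth-smallest nonzero thickness corresponds to m = 5: t = (m + ½) λ / (2 n) = 5.50 × 412 / (2 × 1.0) = 1133 nm.

1133 nm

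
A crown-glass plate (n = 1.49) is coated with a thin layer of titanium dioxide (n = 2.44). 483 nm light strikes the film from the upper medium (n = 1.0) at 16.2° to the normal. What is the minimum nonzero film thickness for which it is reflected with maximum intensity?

49.8 nm

At the upper boundary (n = 1.0 to n = 2.44) the reflected ray undergoes a half-wave phase shift.
Bottom surface (2.44 → 1.49): reflection off a lower-index medium gives no phase shift.
The two reflections differ by half a wavelength.
For bright reflection here: 2 n t cos θ_r = (m + ½) λ.
Snell's law: 1.0 sin 16.2° = 2.44 sin θ_r → sin θ_r = 0.114, cos θ_r = 0.993.
Minimum at m = 0: t = λ / (4 n cos θ_r) = 483 / (4 × 2.44 × 0.993) = 49.8 nm.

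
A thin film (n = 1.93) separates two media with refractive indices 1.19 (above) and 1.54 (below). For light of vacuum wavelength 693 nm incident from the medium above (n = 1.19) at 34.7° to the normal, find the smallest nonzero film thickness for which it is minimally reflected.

192 nm

Top surface (1.19 → 1.93): reflection off a higher-index medium gives a half-wave phase shift.
At the lower boundary (n = 1.93 to n = 1.54) the reflected ray undergoes no phase shift.
Net: one phase inversion between the two reflected rays.
So the condition for destructive reflection is 2 n t cos θ_r = m λ.
Snell's law: 1.19 sin 34.7° = 1.93 sin θ_r → sin θ_r = 0.351, cos θ_r = 0.936.
Minimum nonzero at m = 1: t = λ / (2 n cos θ_r) = 693 / (2 × 1.93 × 0.936) = 192 nm.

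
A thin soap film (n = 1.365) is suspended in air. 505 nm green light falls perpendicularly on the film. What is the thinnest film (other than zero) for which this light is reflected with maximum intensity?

92.5 nm

Ray reflecting at the top interface goes from n = 1.0 toward n = 1.365: a half-wave phase shift.
Ray reflecting at the bottom interface goes from n = 1.365 toward n = 1.0: no phase shift.
The two reflections differ by half a wavelength.
So the condition for constructive reflection is 2 n t = (m + ½) λ.
Minimum at m = 0: t = λ / (4 n) = 505 / (4 × 1.365) = 92.5 nm.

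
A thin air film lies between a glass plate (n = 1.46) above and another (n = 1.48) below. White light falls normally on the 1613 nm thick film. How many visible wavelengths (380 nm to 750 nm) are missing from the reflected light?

Ray reflecting at the top interface goes from n = 1.46 toward n = 1.0: no phase shift.
Ray reflecting at the bottom interface goes from n = 1.0 toward n = 1.48: a half-wave phase shift.
Net: one phase inversion between the two reflected rays.
With one net inversion, destructive interference in reflection requires 2 n t = m λ.
λ = 2 n t / m = 3226 / m nm.
m=4: 807 nm (IR); m=5: 645 nm (visible); m=6: 538 nm (visible); m=7: 461 nm (visible); m=8: 403 nm (visible); m=9: 358 nm (UV).

4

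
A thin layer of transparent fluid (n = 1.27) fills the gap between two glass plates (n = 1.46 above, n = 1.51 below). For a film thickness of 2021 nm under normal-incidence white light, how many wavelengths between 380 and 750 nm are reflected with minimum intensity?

Top surface (1.46 → 1.27): reflection off a lower-index medium gives no phase shift.
Ray reflecting at the bottom interface goes from n = 1.27 toward n = 1.51: a half-wave phase shift.
Exactly one π shift → a net half-wave offset.
So the condition for destructive reflection is 2 n t = m λ.
λ = 2 n t / m = 5133 / m nm.
m=6: 856 nm (IR); m=7: 733 nm (visible); m=8: 642 nm (visible); m=9: 570 nm (visible); m=10: 513 nm (visible); m=11: 467 nm (visible); m=12: 428 nm (visible); m=13: 395 nm (visible); m=14: 367 nm (UV).

7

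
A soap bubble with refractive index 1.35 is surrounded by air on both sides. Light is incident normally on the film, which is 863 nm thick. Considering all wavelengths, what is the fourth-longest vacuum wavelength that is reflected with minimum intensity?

At the upper boundary (n = 1.0 to n = 1.35) the reflected ray undergoes a half-wave phase shift.
At the lower boundary (n = 1.35 to n = 1.0) the reflected ray undergoes no phase shift.
The two reflections differ by half a wavelength.
For dark reflection here: 2 n t = m λ.
λ = 2 n t / m. The fourth-longest wavelength is m = 4: λ = 2 × 1.35 × 863 / 4.00 = 583 nm.

583 nm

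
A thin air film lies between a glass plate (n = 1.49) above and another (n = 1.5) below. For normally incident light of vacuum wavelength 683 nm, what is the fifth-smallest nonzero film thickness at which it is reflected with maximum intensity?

Top surface (1.49 → 1.0): reflection off a lower-index medium gives no phase shift.
At the lower boundary (n = 1.0 to n = 1.5) the reflected ray undergoes a half-wave phase shift.
Exactly one π shift → a net half-wave offset.
So the condition for constructive reflection is 2 n t = (m + ½) λ.
The fifth-smallest nonzero thickness corresponds to m = 4: t = (m + ½) λ / (2 n) = 4.50 × 683 / (2 × 1.0) = 1537 nm.

1537 nm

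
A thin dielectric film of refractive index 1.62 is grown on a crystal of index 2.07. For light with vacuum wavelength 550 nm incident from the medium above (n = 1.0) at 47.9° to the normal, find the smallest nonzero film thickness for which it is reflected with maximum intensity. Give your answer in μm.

At the upper boundary (n = 1.0 to n = 1.62) the reflected ray undergoes a half-wave phase shift.
Ray reflecting at the bottom interface goes from n = 1.62 toward n = 2.07: a half-wave phase shift.
Net: no relative phase inversion (both shifts match).
For bright reflection here: 2 n t cos θ_r = m λ.
Snell's law: 1.0 sin 47.9° = 1.62 sin θ_r → sin θ_r = 0.458, cos θ_r = 0.889.
Minimum nonzero at m = 1: t = λ / (2 n cos θ_r) = 550 / (2 × 1.62 × 0.889) = 191 nm.

0.191 μm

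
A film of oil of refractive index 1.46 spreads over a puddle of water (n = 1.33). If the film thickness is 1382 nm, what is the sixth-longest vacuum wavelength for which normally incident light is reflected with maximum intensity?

734 nm

Ray reflecting at the top interface goes from n = 1.0 toward n = 1.46: a half-wave phase shift.
At the lower boundary (n = 1.46 to n = 1.33) the reflected ray undergoes no phase shift.
The two reflections differ by half a wavelength.
With one net inversion, constructive interference in reflection requires 2 n t = (m + ½) λ.
λ = 2 n t / (m + ½). The sixth-longest wavelength is m = 5: λ = 2 × 1.46 × 1382 / 5.50 = 734 nm.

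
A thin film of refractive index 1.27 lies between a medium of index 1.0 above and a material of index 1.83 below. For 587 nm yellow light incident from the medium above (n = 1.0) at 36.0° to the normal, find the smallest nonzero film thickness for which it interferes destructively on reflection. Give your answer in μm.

Top surface (1.0 → 1.27): reflection off a higher-index medium gives a half-wave phase shift.
At the lower boundary (n = 1.27 to n = 1.83) the reflected ray undergoes a half-wave phase shift.
The two reflections carry the same phase change, so no net offset.
So the condition for destructive reflection is 2 n t cos θ_r = (m + ½) λ.
Snell's law: 1.0 sin 36.0° = 1.27 sin θ_r → sin θ_r = 0.463, cos θ_r = 0.886.
Minimum at m = 0: t = λ / (4 n cos θ_r) = 587 / (4 × 1.27 × 0.886) = 130 nm.

0.130 μm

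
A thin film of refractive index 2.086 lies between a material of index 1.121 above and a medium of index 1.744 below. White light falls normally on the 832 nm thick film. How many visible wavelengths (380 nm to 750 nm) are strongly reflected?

At the upper boundary (n = 1.121 to n = 2.086) the reflected ray undergoes a half-wave phase shift.
Bottom surface (2.086 → 1.744): reflection off a lower-index medium gives no phase shift.
Net: one phase inversion between the two reflected rays.
So the condition for constructive reflection is 2 n t = (m + ½) λ.
λ = 2 n t / (m + ½) = 3471 / (m + ½) nm.
m=4: 771 nm (IR); m=5: 631 nm (visible); m=6: 534 nm (visible); m=7: 463 nm (visible); m=8: 408 nm (visible); m=9: 365 nm (UV).

4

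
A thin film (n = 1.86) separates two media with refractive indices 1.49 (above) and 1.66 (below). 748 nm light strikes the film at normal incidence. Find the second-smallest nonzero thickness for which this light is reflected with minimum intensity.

402 nm

At the upper boundary (n = 1.49 to n = 1.86) the reflected ray undergoes a half-wave phase shift.
At the lower boundary (n = 1.86 to n = 1.66) the reflected ray undergoes no phase shift.
Exactly one π shift → a net half-wave offset.
With one net inversion, destructive interference in reflection requires 2 n t = m λ.
The second-smallest nonzero thickness corresponds to m = 2: t = m λ / (2 n) = 2.00 × 748 / (2 × 1.86) = 402 nm.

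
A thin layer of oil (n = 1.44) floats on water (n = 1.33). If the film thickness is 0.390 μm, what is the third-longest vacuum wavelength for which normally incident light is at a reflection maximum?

449 nm

At the upper boundary (n = 1.0 to n = 1.44) the reflected ray undergoes a half-wave phase shift.
At the lower boundary (n = 1.44 to n = 1.33) the reflected ray undergoes no phase shift.
Exactly one π shift → a net half-wave offset.
For strong reflection here: 2 n t = (m + ½) λ.
λ = 2 n t / (m + ½). The third-longest wavelength is m = 2: λ = 2 × 1.44 × 390 / 2.50 = 449 nm.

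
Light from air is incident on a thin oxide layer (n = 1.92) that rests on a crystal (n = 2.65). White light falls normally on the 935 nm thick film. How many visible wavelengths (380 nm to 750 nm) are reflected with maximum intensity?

Top surface (1.0 → 1.92): reflection off a higher-index medium gives a half-wave phase shift.
Ray reflecting at the bottom interface goes from n = 1.92 toward n = 2.65: a half-wave phase shift.
Zero or two π shifts → no net half-wave offset.
With no net inversion, constructive interference in reflection requires 2 n t = m λ.
λ = 2 n t / m = 3590 / m nm.
m=4: 898 nm (IR); m=5: 718 nm (visible); m=6: 598 nm (visible); m=7: 513 nm (visible); m=8: 449 nm (visible); m=9: 399 nm (visible); m=10: 359 nm (UV).

5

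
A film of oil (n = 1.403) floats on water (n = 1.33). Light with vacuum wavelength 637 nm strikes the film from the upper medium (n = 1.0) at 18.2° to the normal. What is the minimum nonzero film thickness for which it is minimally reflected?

Top surface (1.0 → 1.403): reflection off a higher-index medium gives a half-wave phase shift.
Ray reflecting at the bottom interface goes from n = 1.403 toward n = 1.33: no phase shift.
The two reflections differ by half a wavelength.
For dark reflection here: 2 n t cos θ_r = m λ.
Snell's law: 1.0 sin 18.2° = 1.403 sin θ_r → sin θ_r = 0.223, cos θ_r = 0.975.
Minimum nonzero at m = 1: t = λ / (2 n cos θ_r) = 637 / (2 × 1.403 × 0.975) = 233 nm.

233 nm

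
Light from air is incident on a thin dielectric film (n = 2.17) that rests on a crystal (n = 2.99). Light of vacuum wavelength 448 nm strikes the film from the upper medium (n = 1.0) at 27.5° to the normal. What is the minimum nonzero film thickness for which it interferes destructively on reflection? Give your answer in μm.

Ray reflecting at the top interface goes from n = 1.0 toward n = 2.17: a half-wave phase shift.
At the lower boundary (n = 2.17 to n = 2.99) the reflected ray undergoes a half-wave phase shift.
Net: no relative phase inversion (both shifts match).
So the condition for destructive reflection is 2 n t cos θ_r = (m + ½) λ.
Snell's law: 1.0 sin 27.5° = 2.17 sin θ_r → sin θ_r = 0.213, cos θ_r = 0.977.
Minimum at m = 0: t = λ / (4 n cos θ_r) = 448 / (4 × 2.17 × 0.977) = 52.8 nm.

0.0528 μm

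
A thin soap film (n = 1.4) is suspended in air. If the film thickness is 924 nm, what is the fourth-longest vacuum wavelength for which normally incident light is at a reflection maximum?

739 nm

Top surface (1.0 → 1.4): reflection off a higher-index medium gives a half-wave phase shift.
Bottom surface (1.4 → 1.0): reflection off a lower-index medium gives no phase shift.
Exactly one π shift → a net half-wave offset.
So the condition for constructive reflection is 2 n t = (m + ½) λ.
λ = 2 n t / (m + ½). The fourth-longest wavelength is m = 3: λ = 2 × 1.4 × 924 / 3.50 = 739 nm.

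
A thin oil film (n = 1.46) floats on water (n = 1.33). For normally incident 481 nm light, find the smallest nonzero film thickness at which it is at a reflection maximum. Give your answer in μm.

0.0824 μm

Ray reflecting at the top interface goes from n = 1.0 toward n = 1.46: a half-wave phase shift.
At the lower boundary (n = 1.46 to n = 1.33) the reflected ray undergoes no phase shift.
Net: one phase inversion between the two reflected rays.
With one net inversion, constructive interference in reflection requires 2 n t = (m + ½) λ.
Minimum at m = 0: t = λ / (4 n) = 481 / (4 × 1.46) = 82.4 nm.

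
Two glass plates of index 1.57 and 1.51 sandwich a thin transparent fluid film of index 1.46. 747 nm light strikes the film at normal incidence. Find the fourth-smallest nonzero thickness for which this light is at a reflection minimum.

Ray reflecting at the top interface goes from n = 1.57 toward n = 1.46: no phase shift.
At the lower boundary (n = 1.46 to n = 1.51) the reflected ray undergoes a half-wave phase shift.
The two reflections differ by half a wavelength.
With one net inversion, destructive interference in reflection requires 2 n t = m λ.
The fourth-smallest nonzero thickness corresponds to m = 4: t = m λ / (2 n) = 4.00 × 747 / (2 × 1.46) = 1023 nm.

1023 nm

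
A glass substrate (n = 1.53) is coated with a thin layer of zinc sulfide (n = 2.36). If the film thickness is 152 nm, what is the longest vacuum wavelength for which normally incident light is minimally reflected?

Top surface (1.0 → 2.36): reflection off a higher-index medium gives a half-wave phase shift.
Bottom surface (2.36 → 1.53): reflection off a lower-index medium gives no phase shift.
Net: one phase inversion between the two reflected rays.
For weak reflection here: 2 n t = m λ.
λ = 2 n t / m. The longest wavelength is m = 1: λ = 2 × 2.36 × 152 / 1.00 = 717 nm.

717 nm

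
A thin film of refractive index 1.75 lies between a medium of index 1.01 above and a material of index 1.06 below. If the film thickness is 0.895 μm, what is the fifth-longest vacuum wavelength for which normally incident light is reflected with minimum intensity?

627 nm

Top surface (1.01 → 1.75): reflection off a higher-index medium gives a half-wave phase shift.
At the lower boundary (n = 1.75 to n = 1.06) the reflected ray undergoes no phase shift.
The two reflections differ by half a wavelength.
For weak reflection here: 2 n t = m λ.
λ = 2 n t / m. The fifth-longest wavelength is m = 5: λ = 2 × 1.75 × 895 / 5.00 = 627 nm.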